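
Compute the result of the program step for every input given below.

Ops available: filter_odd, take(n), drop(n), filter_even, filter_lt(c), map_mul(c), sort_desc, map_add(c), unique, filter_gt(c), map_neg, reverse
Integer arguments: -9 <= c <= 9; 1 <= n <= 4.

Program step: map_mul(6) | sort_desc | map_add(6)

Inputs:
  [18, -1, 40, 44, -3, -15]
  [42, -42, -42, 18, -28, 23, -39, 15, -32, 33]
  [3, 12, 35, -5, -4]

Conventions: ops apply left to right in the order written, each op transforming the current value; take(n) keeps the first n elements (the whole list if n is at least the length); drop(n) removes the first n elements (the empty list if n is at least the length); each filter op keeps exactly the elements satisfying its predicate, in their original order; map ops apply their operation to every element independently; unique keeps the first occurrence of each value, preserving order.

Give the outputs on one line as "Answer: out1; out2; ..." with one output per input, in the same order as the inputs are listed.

Execution, op by op:
  [18, -1, 40, 44, -3, -15] -> [108, -6, 240, 264, -18, -90] -> [264, 240, 108, -6, -18, -90] -> [270, 246, 114, 0, -12, -84]
  [42, -42, -42, 18, -28, 23, -39, 15, -32, 33] -> [252, -252, -252, 108, -168, 138, -234, 90, -192, 198] -> [252, 198, 138, 108, 90, -168, -192, -234, -252, -252] -> [258, 204, 144, 114, 96, -162, -186, -228, -246, -246]
  [3, 12, 35, -5, -4] -> [18, 72, 210, -30, -24] -> [210, 72, 18, -24, -30] -> [216, 78, 24, -18, -24]

[270, 246, 114, 0, -12, -84]; [258, 204, 144, 114, 96, -162, -186, -228, -246, -246]; [216, 78, 24, -18, -24]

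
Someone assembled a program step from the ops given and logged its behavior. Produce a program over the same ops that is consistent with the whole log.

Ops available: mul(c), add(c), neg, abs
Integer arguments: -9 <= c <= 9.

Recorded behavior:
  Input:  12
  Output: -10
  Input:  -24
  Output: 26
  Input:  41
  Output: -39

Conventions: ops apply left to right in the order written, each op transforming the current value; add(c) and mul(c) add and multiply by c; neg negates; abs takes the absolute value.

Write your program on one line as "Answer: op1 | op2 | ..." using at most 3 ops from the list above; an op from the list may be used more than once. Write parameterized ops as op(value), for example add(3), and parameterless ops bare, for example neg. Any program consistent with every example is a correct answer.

add(-2) | neg

Check, running the answer program on each example:
  12 -> 10 -> -10
  -24 -> -26 -> 26
  41 -> 39 -> -39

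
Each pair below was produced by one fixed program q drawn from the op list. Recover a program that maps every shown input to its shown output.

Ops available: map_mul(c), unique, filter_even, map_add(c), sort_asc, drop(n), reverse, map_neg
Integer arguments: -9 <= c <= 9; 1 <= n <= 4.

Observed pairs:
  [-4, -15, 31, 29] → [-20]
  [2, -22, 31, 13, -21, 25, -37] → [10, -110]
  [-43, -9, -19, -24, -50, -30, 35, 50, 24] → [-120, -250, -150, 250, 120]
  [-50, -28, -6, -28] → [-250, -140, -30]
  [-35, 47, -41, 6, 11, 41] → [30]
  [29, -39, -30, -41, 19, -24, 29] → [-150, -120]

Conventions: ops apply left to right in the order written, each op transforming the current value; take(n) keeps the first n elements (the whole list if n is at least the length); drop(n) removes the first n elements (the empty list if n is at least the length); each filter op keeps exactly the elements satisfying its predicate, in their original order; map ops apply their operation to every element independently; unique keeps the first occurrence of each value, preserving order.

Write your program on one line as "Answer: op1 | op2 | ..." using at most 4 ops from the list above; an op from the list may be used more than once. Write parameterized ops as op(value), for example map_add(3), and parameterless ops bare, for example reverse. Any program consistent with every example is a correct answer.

unique | filter_even | map_neg | map_mul(-5)

Check, running the answer program on each example:
  [-4, -15, 31, 29] -> [-4, -15, 31, 29] -> [-4] -> [4] -> [-20]
  [2, -22, 31, 13, -21, 25, -37] -> [2, -22, 31, 13, -21, 25, -37] -> [2, -22] -> [-2, 22] -> [10, -110]
  [-43, -9, -19, -24, -50, -30, 35, 50, 24] -> [-43, -9, -19, -24, -50, -30, 35, 50, 24] -> [-24, -50, -30, 50, 24] -> [24, 50, 30, -50, -24] -> [-120, -250, -150, 250, 120]
  [-50, -28, -6, -28] -> [-50, -28, -6] -> [-50, -28, -6] -> [50, 28, 6] -> [-250, -140, -30]
  [-35, 47, -41, 6, 11, 41] -> [-35, 47, -41, 6, 11, 41] -> [6] -> [-6] -> [30]
  [29, -39, -30, -41, 19, -24, 29] -> [29, -39, -30, -41, 19, -24] -> [-30, -24] -> [30, 24] -> [-150, -120]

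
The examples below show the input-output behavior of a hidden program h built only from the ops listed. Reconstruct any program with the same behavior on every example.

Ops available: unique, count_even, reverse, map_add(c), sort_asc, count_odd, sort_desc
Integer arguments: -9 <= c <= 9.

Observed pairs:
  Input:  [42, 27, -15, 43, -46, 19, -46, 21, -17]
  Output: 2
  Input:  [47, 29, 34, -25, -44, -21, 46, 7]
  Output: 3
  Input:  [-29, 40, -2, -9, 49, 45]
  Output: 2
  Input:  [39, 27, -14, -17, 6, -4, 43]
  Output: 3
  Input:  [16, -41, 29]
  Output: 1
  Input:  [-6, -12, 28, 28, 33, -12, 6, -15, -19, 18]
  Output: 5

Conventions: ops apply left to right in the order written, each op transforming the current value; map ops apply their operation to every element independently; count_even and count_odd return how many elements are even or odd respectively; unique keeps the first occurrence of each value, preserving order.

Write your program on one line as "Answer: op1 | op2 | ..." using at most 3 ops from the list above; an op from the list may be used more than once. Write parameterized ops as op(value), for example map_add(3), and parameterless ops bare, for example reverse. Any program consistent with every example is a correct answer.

unique | sort_desc | count_even

Check, running the answer program on each example:
  [42, 27, -15, 43, -46, 19, -46, 21, -17] -> [42, 27, -15, 43, -46, 19, 21, -17] -> [43, 42, 27, 21, 19, -15, -17, -46] -> 2
  [47, 29, 34, -25, -44, -21, 46, 7] -> [47, 29, 34, -25, -44, -21, 46, 7] -> [47, 46, 34, 29, 7, -21, -25, -44] -> 3
  [-29, 40, -2, -9, 49, 45] -> [-29, 40, -2, -9, 49, 45] -> [49, 45, 40, -2, -9, -29] -> 2
  [39, 27, -14, -17, 6, -4, 43] -> [39, 27, -14, -17, 6, -4, 43] -> [43, 39, 27, 6, -4, -14, -17] -> 3
  [16, -41, 29] -> [16, -41, 29] -> [29, 16, -41] -> 1
  [-6, -12, 28, 28, 33, -12, 6, -15, -19, 18] -> [-6, -12, 28, 33, 6, -15, -19, 18] -> [33, 28, 18, 6, -6, -12, -15, -19] -> 5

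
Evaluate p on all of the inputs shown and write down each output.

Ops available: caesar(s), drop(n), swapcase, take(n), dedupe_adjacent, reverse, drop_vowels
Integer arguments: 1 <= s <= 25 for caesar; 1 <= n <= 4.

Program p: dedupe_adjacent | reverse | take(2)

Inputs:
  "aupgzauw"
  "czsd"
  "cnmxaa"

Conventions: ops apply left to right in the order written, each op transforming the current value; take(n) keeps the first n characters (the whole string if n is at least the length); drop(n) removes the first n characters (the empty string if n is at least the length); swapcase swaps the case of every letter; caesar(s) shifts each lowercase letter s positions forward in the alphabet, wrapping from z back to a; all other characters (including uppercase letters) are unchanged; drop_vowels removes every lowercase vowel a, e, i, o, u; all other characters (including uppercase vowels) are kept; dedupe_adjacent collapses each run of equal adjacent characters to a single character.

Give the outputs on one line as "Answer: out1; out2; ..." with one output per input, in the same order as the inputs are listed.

Execution, op by op:
  "aupgzauw" -> "aupgzauw" -> "wuazgpua" -> "wu"
  "czsd" -> "czsd" -> "dszc" -> "ds"
  "cnmxaa" -> "cnmxa" -> "axmnc" -> "ax"

"wu"; "ds"; "ax"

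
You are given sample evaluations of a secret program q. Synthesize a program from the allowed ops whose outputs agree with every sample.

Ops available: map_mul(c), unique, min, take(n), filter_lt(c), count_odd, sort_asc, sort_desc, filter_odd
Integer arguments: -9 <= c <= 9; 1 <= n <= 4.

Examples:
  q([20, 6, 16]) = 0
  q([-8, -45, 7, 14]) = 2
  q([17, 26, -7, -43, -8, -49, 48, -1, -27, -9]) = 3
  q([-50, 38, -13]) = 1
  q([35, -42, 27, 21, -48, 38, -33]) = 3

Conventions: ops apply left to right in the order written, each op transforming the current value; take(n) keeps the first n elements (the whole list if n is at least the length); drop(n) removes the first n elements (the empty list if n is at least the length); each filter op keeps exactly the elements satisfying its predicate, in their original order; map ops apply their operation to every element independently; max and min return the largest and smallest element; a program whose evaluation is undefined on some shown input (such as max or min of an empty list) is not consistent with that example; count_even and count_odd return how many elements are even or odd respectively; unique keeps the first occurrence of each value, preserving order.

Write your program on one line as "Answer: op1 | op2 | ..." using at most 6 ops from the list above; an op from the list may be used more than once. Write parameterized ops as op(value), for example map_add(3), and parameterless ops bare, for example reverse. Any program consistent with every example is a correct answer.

take(4) | map_mul(7) | sort_desc | map_mul(-3) | count_odd

Check, running the answer program on each example:
  [20, 6, 16] -> [20, 6, 16] -> [140, 42, 112] -> [140, 112, 42] -> [-420, -336, -126] -> 0
  [-8, -45, 7, 14] -> [-8, -45, 7, 14] -> [-56, -315, 49, 98] -> [98, 49, -56, -315] -> [-294, -147, 168, 945] -> 2
  [17, 26, -7, -43, -8, -49, 48, -1, -27, -9] -> [17, 26, -7, -43] -> [119, 182, -49, -301] -> [182, 119, -49, -301] -> [-546, -357, 147, 903] -> 3
  [-50, 38, -13] -> [-50, 38, -13] -> [-350, 266, -91] -> [266, -91, -350] -> [-798, 273, 1050] -> 1
  [35, -42, 27, 21, -48, 38, -33] -> [35, -42, 27, 21] -> [245, -294, 189, 147] -> [245, 189, 147, -294] -> [-735, -567, -441, 882] -> 3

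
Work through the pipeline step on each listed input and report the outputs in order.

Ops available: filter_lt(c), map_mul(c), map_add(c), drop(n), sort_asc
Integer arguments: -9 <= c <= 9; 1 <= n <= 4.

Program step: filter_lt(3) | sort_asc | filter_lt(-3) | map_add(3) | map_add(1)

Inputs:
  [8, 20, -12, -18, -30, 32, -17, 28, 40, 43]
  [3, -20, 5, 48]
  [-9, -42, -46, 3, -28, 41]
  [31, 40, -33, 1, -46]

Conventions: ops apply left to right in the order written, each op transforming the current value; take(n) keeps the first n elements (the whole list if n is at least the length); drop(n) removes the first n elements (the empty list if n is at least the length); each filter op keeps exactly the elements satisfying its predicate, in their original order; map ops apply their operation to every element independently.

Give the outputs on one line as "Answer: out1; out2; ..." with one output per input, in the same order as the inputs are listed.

Execution, op by op:
  [8, 20, -12, -18, -30, 32, -17, 28, 40, 43] -> [-12, -18, -30, -17] -> [-30, -18, -17, -12] -> [-30, -18, -17, -12] -> [-27, -15, -14, -9] -> [-26, -14, -13, -8]
  [3, -20, 5, 48] -> [-20] -> [-20] -> [-20] -> [-17] -> [-16]
  [-9, -42, -46, 3, -28, 41] -> [-9, -42, -46, -28] -> [-46, -42, -28, -9] -> [-46, -42, -28, -9] -> [-43, -39, -25, -6] -> [-42, -38, -24, -5]
  [31, 40, -33, 1, -46] -> [-33, 1, -46] -> [-46, -33, 1] -> [-46, -33] -> [-43, -30] -> [-42, -29]

[-26, -14, -13, -8]; [-16]; [-42, -38, -24, -5]; [-42, -29]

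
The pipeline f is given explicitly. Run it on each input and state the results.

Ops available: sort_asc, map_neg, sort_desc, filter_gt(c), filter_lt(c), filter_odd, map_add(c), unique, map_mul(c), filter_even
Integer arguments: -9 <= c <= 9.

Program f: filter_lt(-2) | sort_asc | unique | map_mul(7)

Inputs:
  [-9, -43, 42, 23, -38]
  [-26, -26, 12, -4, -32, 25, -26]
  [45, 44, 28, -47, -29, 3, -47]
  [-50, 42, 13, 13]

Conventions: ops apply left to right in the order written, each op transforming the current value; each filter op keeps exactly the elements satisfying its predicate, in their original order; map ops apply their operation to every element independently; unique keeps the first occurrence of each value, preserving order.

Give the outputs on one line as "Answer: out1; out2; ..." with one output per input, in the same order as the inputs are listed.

Execution, op by op:
  [-9, -43, 42, 23, -38] -> [-9, -43, -38] -> [-43, -38, -9] -> [-43, -38, -9] -> [-301, -266, -63]
  [-26, -26, 12, -4, -32, 25, -26] -> [-26, -26, -4, -32, -26] -> [-32, -26, -26, -26, -4] -> [-32, -26, -4] -> [-224, -182, -28]
  [45, 44, 28, -47, -29, 3, -47] -> [-47, -29, -47] -> [-47, -47, -29] -> [-47, -29] -> [-329, -203]
  [-50, 42, 13, 13] -> [-50] -> [-50] -> [-50] -> [-350]

[-301, -266, -63]; [-224, -182, -28]; [-329, -203]; [-350]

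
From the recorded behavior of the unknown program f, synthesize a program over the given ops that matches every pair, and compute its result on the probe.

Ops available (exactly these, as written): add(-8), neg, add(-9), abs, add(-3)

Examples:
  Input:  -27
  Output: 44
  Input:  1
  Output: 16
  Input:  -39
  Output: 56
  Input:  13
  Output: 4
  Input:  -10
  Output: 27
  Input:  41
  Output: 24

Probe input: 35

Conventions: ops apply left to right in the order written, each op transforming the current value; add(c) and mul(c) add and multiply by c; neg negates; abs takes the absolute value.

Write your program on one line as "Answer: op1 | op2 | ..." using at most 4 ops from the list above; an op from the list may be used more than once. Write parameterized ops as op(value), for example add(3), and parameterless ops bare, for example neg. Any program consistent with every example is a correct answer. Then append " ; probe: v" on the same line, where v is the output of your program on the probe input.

add(-8) | add(-9) | abs ; probe: 18

Check, running the answer program on each example:
  -27 -> -35 -> -44 -> 44
  1 -> -7 -> -16 -> 16
  -39 -> -47 -> -56 -> 56
  13 -> 5 -> -4 -> 4
  -10 -> -18 -> -27 -> 27
  41 -> 33 -> 24 -> 24
  probe: 35 -> 27 -> 18 -> 18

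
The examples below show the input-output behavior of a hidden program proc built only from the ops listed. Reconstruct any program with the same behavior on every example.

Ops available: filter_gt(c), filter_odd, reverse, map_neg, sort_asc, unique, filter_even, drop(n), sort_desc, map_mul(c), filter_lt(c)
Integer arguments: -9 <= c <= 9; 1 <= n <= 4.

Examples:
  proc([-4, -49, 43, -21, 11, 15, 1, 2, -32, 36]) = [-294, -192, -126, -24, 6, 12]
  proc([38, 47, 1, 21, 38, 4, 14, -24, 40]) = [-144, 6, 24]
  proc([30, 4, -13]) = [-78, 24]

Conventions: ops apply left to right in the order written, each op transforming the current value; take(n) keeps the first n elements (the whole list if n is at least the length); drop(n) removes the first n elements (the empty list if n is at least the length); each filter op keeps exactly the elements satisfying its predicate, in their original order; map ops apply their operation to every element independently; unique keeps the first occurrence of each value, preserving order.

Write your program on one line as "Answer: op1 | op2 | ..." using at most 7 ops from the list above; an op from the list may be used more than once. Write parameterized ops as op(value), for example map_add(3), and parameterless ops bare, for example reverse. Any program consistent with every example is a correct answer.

sort_asc | sort_desc | filter_lt(9) | map_mul(-2) | map_mul(-3) | sort_asc

Check, running the answer program on each example:
  [-4, -49, 43, -21, 11, 15, 1, 2, -32, 36] -> [-49, -32, -21, -4, 1, 2, 11, 15, 36, 43] -> [43, 36, 15, 11, 2, 1, -4, -21, -32, -49] -> [2, 1, -4, -21, -32, -49] -> [-4, -2, 8, 42, 64, 98] -> [12, 6, -24, -126, -192, -294] -> [-294, -192, -126, -24, 6, 12]
  [38, 47, 1, 21, 38, 4, 14, -24, 40] -> [-24, 1, 4, 14, 21, 38, 38, 40, 47] -> [47, 40, 38, 38, 21, 14, 4, 1, -24] -> [4, 1, -24] -> [-8, -2, 48] -> [24, 6, -144] -> [-144, 6, 24]
  [30, 4, -13] -> [-13, 4, 30] -> [30, 4, -13] -> [4, -13] -> [-8, 26] -> [24, -78] -> [-78, 24]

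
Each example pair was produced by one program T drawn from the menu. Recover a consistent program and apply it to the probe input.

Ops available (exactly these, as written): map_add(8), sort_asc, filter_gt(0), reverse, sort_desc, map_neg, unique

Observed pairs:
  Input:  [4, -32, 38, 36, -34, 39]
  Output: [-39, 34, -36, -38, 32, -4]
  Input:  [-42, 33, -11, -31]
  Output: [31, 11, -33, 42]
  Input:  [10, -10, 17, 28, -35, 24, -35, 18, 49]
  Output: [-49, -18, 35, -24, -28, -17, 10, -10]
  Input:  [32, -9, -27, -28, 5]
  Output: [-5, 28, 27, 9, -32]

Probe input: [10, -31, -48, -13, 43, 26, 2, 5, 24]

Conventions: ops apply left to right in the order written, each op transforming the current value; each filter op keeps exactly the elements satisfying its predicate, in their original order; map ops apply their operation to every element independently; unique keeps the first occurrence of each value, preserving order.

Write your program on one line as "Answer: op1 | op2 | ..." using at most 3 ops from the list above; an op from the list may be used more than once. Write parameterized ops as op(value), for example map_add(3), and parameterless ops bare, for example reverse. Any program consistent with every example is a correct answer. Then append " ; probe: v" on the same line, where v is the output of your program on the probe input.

reverse | unique | map_neg ; probe: [-24, -5, -2, -26, -43, 13, 48, 31, -10]

Check, running the answer program on each example:
  [4, -32, 38, 36, -34, 39] -> [39, -34, 36, 38, -32, 4] -> [39, -34, 36, 38, -32, 4] -> [-39, 34, -36, -38, 32, -4]
  [-42, 33, -11, -31] -> [-31, -11, 33, -42] -> [-31, -11, 33, -42] -> [31, 11, -33, 42]
  [10, -10, 17, 28, -35, 24, -35, 18, 49] -> [49, 18, -35, 24, -35, 28, 17, -10, 10] -> [49, 18, -35, 24, 28, 17, -10, 10] -> [-49, -18, 35, -24, -28, -17, 10, -10]
  [32, -9, -27, -28, 5] -> [5, -28, -27, -9, 32] -> [5, -28, -27, -9, 32] -> [-5, 28, 27, 9, -32]
  probe: [10, -31, -48, -13, 43, 26, 2, 5, 24] -> [24, 5, 2, 26, 43, -13, -48, -31, 10] -> [24, 5, 2, 26, 43, -13, -48, -31, 10] -> [-24, -5, -2, -26, -43, 13, 48, 31, -10]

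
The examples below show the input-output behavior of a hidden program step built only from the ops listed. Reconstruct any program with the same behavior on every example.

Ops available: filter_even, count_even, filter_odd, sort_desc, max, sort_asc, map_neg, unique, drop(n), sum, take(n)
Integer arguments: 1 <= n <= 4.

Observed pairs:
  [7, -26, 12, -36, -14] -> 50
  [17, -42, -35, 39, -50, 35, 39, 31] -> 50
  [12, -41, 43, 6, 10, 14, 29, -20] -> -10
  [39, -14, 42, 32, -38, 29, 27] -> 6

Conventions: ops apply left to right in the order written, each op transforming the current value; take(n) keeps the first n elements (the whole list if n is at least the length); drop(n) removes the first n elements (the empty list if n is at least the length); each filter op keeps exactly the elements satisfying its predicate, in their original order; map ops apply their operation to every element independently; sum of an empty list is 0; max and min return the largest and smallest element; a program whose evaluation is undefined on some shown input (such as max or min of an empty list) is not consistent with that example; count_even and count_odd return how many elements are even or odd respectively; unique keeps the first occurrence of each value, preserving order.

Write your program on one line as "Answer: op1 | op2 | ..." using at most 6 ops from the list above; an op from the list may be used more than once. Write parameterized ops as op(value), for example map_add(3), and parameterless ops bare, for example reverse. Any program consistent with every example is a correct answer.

drop(3) | unique | map_neg | sort_desc | filter_even | sum

Check, running the answer program on each example:
  [7, -26, 12, -36, -14] -> [-36, -14] -> [-36, -14] -> [36, 14] -> [36, 14] -> [36, 14] -> 50
  [17, -42, -35, 39, -50, 35, 39, 31] -> [39, -50, 35, 39, 31] -> [39, -50, 35, 31] -> [-39, 50, -35, -31] -> [50, -31, -35, -39] -> [50] -> 50
  [12, -41, 43, 6, 10, 14, 29, -20] -> [6, 10, 14, 29, -20] -> [6, 10, 14, 29, -20] -> [-6, -10, -14, -29, 20] -> [20, -6, -10, -14, -29] -> [20, -6, -10, -14] -> -10
  [39, -14, 42, 32, -38, 29, 27] -> [32, -38, 29, 27] -> [32, -38, 29, 27] -> [-32, 38, -29, -27] -> [38, -27, -29, -32] -> [38, -32] -> 6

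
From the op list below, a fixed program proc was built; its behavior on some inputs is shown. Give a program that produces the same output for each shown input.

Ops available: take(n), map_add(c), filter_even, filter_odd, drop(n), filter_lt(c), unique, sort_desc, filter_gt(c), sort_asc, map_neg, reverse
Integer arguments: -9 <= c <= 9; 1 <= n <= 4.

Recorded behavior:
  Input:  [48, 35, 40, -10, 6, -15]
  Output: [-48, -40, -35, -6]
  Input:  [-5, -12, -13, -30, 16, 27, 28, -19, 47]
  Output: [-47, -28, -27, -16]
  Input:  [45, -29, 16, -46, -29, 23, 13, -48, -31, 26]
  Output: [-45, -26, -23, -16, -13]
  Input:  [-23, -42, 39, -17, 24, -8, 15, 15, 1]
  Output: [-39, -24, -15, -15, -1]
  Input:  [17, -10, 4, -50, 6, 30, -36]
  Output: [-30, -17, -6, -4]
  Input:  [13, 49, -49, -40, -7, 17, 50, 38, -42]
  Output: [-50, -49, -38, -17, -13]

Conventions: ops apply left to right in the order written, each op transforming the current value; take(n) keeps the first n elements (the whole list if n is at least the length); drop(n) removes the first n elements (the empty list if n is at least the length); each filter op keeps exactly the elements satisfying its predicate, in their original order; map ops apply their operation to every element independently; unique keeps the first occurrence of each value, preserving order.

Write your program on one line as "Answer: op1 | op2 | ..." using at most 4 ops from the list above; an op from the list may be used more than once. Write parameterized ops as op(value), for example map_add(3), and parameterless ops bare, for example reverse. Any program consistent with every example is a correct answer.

reverse | sort_desc | filter_gt(-1) | map_neg

Check, running the answer program on each example:
  [48, 35, 40, -10, 6, -15] -> [-15, 6, -10, 40, 35, 48] -> [48, 40, 35, 6, -10, -15] -> [48, 40, 35, 6] -> [-48, -40, -35, -6]
  [-5, -12, -13, -30, 16, 27, 28, -19, 47] -> [47, -19, 28, 27, 16, -30, -13, -12, -5] -> [47, 28, 27, 16, -5, -12, -13, -19, -30] -> [47, 28, 27, 16] -> [-47, -28, -27, -16]
  [45, -29, 16, -46, -29, 23, 13, -48, -31, 26] -> [26, -31, -48, 13, 23, -29, -46, 16, -29, 45] -> [45, 26, 23, 16, 13, -29, -29, -31, -46, -48] -> [45, 26, 23, 16, 13] -> [-45, -26, -23, -16, -13]
  [-23, -42, 39, -17, 24, -8, 15, 15, 1] -> [1, 15, 15, -8, 24, -17, 39, -42, -23] -> [39, 24, 15, 15, 1, -8, -17, -23, -42] -> [39, 24, 15, 15, 1] -> [-39, -24, -15, -15, -1]
  [17, -10, 4, -50, 6, 30, -36] -> [-36, 30, 6, -50, 4, -10, 17] -> [30, 17, 6, 4, -10, -36, -50] -> [30, 17, 6, 4] -> [-30, -17, -6, -4]
  [13, 49, -49, -40, -7, 17, 50, 38, -42] -> [-42, 38, 50, 17, -7, -40, -49, 49, 13] -> [50, 49, 38, 17, 13, -7, -40, -42, -49] -> [50, 49, 38, 17, 13] -> [-50, -49, -38, -17, -13]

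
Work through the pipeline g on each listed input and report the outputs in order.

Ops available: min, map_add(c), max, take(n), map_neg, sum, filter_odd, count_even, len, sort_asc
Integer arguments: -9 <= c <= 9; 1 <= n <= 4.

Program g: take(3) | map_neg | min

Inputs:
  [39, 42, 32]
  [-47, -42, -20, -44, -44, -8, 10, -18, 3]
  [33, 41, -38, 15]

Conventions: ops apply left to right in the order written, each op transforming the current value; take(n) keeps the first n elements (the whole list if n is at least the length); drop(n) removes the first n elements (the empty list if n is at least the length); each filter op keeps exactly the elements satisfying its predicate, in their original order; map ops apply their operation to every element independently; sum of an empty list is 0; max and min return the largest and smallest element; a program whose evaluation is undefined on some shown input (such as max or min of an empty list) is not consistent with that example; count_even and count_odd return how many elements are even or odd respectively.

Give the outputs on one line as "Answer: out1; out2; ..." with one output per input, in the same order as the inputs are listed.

-42; 20; -41

Execution, op by op:
  [39, 42, 32] -> [39, 42, 32] -> [-39, -42, -32] -> -42
  [-47, -42, -20, -44, -44, -8, 10, -18, 3] -> [-47, -42, -20] -> [47, 42, 20] -> 20
  [33, 41, -38, 15] -> [33, 41, -38] -> [-33, -41, 38] -> -41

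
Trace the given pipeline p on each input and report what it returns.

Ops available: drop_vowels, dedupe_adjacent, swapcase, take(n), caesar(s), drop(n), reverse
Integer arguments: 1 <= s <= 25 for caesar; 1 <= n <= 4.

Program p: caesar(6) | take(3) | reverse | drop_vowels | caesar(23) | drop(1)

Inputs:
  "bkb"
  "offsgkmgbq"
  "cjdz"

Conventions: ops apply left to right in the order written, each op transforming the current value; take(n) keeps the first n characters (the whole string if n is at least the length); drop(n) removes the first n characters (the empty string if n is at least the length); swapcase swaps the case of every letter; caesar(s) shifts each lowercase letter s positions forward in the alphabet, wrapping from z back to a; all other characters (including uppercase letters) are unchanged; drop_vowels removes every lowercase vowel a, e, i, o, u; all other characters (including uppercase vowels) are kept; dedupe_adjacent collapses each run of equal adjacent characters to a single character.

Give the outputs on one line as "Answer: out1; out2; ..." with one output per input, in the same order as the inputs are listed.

Execution, op by op:
  "bkb" -> "hqh" -> "hqh" -> "hqh" -> "hqh" -> "ene" -> "ne"
  "offsgkmgbq" -> "ullymqsmhw" -> "ull" -> "llu" -> "ll" -> "ii" -> "i"
  "cjdz" -> "ipjf" -> "ipj" -> "jpi" -> "jp" -> "gm" -> "m"

"ne"; "i"; "m"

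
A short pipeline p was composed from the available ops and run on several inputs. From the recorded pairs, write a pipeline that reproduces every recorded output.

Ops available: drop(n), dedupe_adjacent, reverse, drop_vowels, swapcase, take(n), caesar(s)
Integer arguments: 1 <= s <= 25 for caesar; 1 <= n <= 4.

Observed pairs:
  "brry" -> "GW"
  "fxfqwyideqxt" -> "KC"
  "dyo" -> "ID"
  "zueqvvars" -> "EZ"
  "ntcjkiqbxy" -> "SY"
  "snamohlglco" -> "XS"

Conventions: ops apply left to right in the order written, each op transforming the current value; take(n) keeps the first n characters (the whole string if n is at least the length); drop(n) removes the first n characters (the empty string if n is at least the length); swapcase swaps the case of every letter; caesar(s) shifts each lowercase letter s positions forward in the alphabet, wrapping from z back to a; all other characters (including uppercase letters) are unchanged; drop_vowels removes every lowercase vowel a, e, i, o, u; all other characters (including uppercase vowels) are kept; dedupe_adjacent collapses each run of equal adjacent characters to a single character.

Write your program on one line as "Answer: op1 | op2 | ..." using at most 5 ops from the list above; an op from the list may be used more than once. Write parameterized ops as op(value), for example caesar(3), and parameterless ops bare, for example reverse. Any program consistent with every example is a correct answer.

take(3) | caesar(16) | take(2) | caesar(15) | swapcase

Check, running the answer program on each example:
  "brry" -> "brr" -> "rhh" -> "rh" -> "gw" -> "GW"
  "fxfqwyideqxt" -> "fxf" -> "vnv" -> "vn" -> "kc" -> "KC"
  "dyo" -> "dyo" -> "toe" -> "to" -> "id" -> "ID"
  "zueqvvars" -> "zue" -> "pku" -> "pk" -> "ez" -> "EZ"
  "ntcjkiqbxy" -> "ntc" -> "djs" -> "dj" -> "sy" -> "SY"
  "snamohlglco" -> "sna" -> "idq" -> "id" -> "xs" -> "XS"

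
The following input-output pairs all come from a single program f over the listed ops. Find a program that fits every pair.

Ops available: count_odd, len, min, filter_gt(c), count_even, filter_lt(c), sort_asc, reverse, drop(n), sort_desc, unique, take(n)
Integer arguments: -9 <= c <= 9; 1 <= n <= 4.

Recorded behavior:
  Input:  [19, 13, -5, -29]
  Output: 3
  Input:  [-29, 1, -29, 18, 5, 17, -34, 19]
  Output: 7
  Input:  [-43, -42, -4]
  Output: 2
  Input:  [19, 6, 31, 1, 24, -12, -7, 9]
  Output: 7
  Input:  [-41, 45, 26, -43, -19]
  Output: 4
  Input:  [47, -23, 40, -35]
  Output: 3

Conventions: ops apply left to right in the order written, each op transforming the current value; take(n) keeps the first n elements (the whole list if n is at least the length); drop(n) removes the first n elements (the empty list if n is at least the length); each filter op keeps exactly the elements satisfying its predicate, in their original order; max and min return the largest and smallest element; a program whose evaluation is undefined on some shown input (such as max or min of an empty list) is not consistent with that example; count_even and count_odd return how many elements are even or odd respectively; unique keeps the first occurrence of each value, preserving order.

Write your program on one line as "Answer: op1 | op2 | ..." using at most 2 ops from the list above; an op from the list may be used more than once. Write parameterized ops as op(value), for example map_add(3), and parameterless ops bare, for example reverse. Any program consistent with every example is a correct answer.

drop(1) | len

Check, running the answer program on each example:
  [19, 13, -5, -29] -> [13, -5, -29] -> 3
  [-29, 1, -29, 18, 5, 17, -34, 19] -> [1, -29, 18, 5, 17, -34, 19] -> 7
  [-43, -42, -4] -> [-42, -4] -> 2
  [19, 6, 31, 1, 24, -12, -7, 9] -> [6, 31, 1, 24, -12, -7, 9] -> 7
  [-41, 45, 26, -43, -19] -> [45, 26, -43, -19] -> 4
  [47, -23, 40, -35] -> [-23, 40, -35] -> 3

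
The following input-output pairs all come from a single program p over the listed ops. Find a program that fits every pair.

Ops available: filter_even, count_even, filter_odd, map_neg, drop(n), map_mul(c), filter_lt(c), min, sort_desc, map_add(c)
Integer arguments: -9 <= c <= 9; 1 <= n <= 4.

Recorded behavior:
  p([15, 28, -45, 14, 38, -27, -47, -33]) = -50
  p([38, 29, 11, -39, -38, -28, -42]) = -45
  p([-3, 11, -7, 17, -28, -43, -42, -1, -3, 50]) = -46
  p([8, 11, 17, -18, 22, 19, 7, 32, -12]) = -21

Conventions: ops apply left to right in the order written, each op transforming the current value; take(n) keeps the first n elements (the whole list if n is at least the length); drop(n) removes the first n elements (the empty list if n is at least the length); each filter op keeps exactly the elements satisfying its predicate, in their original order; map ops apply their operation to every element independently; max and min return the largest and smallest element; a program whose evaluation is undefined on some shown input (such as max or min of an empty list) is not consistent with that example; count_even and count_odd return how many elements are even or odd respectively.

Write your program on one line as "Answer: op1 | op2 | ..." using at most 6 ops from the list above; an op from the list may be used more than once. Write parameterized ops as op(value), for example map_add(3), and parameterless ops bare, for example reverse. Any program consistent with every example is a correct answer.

map_add(-8) | filter_lt(-6) | sort_desc | map_add(5) | min

Check, running the answer program on each example:
  [15, 28, -45, 14, 38, -27, -47, -33] -> [7, 20, -53, 6, 30, -35, -55, -41] -> [-53, -35, -55, -41] -> [-35, -41, -53, -55] -> [-30, -36, -48, -50] -> -50
  [38, 29, 11, -39, -38, -28, -42] -> [30, 21, 3, -47, -46, -36, -50] -> [-47, -46, -36, -50] -> [-36, -46, -47, -50] -> [-31, -41, -42, -45] -> -45
  [-3, 11, -7, 17, -28, -43, -42, -1, -3, 50] -> [-11, 3, -15, 9, -36, -51, -50, -9, -11, 42] -> [-11, -15, -36, -51, -50, -9, -11] -> [-9, -11, -11, -15, -36, -50, -51] -> [-4, -6, -6, -10, -31, -45, -46] -> -46
  [8, 11, 17, -18, 22, 19, 7, 32, -12] -> [0, 3, 9, -26, 14, 11, -1, 24, -20] -> [-26, -20] -> [-20, -26] -> [-15, -21] -> -21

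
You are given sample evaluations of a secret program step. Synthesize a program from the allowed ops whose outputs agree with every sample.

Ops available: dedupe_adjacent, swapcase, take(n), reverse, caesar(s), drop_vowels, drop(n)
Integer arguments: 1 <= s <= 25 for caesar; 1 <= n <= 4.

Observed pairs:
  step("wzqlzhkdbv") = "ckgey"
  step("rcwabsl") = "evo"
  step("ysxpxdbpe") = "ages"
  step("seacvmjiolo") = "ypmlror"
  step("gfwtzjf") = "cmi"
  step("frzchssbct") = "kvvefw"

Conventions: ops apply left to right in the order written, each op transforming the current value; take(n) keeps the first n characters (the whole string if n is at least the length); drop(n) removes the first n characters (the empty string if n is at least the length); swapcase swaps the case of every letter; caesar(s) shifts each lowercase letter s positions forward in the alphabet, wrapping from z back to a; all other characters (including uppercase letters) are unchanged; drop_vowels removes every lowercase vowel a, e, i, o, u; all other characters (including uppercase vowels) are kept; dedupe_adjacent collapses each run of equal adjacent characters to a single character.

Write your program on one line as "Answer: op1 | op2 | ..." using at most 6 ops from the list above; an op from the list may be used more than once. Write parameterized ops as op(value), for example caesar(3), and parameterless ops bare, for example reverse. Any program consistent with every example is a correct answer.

drop(1) | caesar(10) | drop(3) | drop_vowels | caesar(19)

Check, running the answer program on each example:
  "wzqlzhkdbv" -> "zqlzhkdbv" -> "javjrunlf" -> "jrunlf" -> "jrnlf" -> "ckgey"
  "rcwabsl" -> "cwabsl" -> "mgklcv" -> "lcv" -> "lcv" -> "evo"
  "ysxpxdbpe" -> "sxpxdbpe" -> "chzhnlzo" -> "hnlzo" -> "hnlz" -> "ages"
  "seacvmjiolo" -> "eacvmjiolo" -> "okmfwtsyvy" -> "fwtsyvy" -> "fwtsyvy" -> "ypmlror"
  "gfwtzjf" -> "fwtzjf" -> "pgdjtp" -> "jtp" -> "jtp" -> "cmi"
  "frzchssbct" -> "rzchssbct" -> "bjmrcclmd" -> "rcclmd" -> "rcclmd" -> "kvvefw"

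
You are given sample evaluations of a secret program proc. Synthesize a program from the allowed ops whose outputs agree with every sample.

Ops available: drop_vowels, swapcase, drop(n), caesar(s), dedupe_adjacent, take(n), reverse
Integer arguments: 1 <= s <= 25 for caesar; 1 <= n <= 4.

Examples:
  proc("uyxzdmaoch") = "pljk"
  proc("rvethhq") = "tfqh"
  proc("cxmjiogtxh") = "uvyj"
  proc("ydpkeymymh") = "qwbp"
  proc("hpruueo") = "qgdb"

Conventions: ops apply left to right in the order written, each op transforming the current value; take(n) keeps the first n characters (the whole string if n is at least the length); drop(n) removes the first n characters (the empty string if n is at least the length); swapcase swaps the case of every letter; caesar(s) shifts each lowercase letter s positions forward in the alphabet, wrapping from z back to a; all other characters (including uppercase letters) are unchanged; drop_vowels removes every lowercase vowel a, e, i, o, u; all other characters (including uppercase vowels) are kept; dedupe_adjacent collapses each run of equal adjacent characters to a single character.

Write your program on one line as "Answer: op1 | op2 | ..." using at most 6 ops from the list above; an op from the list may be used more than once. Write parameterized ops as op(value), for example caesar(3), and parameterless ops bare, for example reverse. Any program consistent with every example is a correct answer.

dedupe_adjacent | drop(1) | caesar(12) | take(4) | reverse

Check, running the answer program on each example:
  "uyxzdmaoch" -> "uyxzdmaoch" -> "yxzdmaoch" -> "kjlpymaot" -> "kjlp" -> "pljk"
  "rvethhq" -> "rvethq" -> "vethq" -> "hqftc" -> "hqft" -> "tfqh"
  "cxmjiogtxh" -> "cxmjiogtxh" -> "xmjiogtxh" -> "jyvuasfjt" -> "jyvu" -> "uvyj"
  "ydpkeymymh" -> "ydpkeymymh" -> "dpkeymymh" -> "pbwqkykyt" -> "pbwq" -> "qwbp"
  "hpruueo" -> "hprueo" -> "prueo" -> "bdgqa" -> "bdgq" -> "qgdb"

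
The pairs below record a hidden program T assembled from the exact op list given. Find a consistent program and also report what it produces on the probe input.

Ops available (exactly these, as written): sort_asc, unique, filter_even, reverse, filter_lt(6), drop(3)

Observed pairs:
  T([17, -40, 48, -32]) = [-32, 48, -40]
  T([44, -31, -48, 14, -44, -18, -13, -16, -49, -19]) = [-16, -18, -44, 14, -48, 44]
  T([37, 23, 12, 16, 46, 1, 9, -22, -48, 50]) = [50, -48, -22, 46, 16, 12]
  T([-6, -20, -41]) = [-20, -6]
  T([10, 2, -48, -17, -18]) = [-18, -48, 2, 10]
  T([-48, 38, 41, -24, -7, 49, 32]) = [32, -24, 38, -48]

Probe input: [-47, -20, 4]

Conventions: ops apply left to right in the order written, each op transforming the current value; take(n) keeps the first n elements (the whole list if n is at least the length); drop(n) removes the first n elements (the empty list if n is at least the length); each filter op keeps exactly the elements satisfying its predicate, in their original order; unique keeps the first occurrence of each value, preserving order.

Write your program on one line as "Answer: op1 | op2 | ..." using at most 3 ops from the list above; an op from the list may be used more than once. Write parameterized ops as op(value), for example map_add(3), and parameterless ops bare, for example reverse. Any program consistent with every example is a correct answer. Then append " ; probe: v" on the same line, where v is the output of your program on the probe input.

filter_even | reverse ; probe: [4, -20]

Check, running the answer program on each example:
  [17, -40, 48, -32] -> [-40, 48, -32] -> [-32, 48, -40]
  [44, -31, -48, 14, -44, -18, -13, -16, -49, -19] -> [44, -48, 14, -44, -18, -16] -> [-16, -18, -44, 14, -48, 44]
  [37, 23, 12, 16, 46, 1, 9, -22, -48, 50] -> [12, 16, 46, -22, -48, 50] -> [50, -48, -22, 46, 16, 12]
  [-6, -20, -41] -> [-6, -20] -> [-20, -6]
  [10, 2, -48, -17, -18] -> [10, 2, -48, -18] -> [-18, -48, 2, 10]
  [-48, 38, 41, -24, -7, 49, 32] -> [-48, 38, -24, 32] -> [32, -24, 38, -48]
  probe: [-47, -20, 4] -> [-20, 4] -> [4, -20]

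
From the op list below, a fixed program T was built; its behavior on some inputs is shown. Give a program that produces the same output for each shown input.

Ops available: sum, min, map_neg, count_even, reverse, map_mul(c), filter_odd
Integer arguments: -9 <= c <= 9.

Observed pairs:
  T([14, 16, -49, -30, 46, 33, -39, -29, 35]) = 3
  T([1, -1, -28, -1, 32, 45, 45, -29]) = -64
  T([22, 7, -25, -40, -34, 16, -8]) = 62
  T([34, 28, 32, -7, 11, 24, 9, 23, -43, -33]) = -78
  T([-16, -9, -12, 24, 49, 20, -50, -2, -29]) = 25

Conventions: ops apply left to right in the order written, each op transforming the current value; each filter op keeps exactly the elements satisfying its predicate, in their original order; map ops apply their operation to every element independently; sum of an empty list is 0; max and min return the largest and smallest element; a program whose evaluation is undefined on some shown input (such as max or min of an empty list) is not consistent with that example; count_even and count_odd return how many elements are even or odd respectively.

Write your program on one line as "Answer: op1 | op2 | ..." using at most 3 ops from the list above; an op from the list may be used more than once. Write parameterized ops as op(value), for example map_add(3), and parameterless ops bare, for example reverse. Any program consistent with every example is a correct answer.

map_neg | reverse | sum

Check, running the answer program on each example:
  [14, 16, -49, -30, 46, 33, -39, -29, 35] -> [-14, -16, 49, 30, -46, -33, 39, 29, -35] -> [-35, 29, 39, -33, -46, 30, 49, -16, -14] -> 3
  [1, -1, -28, -1, 32, 45, 45, -29] -> [-1, 1, 28, 1, -32, -45, -45, 29] -> [29, -45, -45, -32, 1, 28, 1, -1] -> -64
  [22, 7, -25, -40, -34, 16, -8] -> [-22, -7, 25, 40, 34, -16, 8] -> [8, -16, 34, 40, 25, -7, -22] -> 62
  [34, 28, 32, -7, 11, 24, 9, 23, -43, -33] -> [-34, -28, -32, 7, -11, -24, -9, -23, 43, 33] -> [33, 43, -23, -9, -24, -11, 7, -32, -28, -34] -> -78
  [-16, -9, -12, 24, 49, 20, -50, -2, -29] -> [16, 9, 12, -24, -49, -20, 50, 2, 29] -> [29, 2, 50, -20, -49, -24, 12, 9, 16] -> 25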